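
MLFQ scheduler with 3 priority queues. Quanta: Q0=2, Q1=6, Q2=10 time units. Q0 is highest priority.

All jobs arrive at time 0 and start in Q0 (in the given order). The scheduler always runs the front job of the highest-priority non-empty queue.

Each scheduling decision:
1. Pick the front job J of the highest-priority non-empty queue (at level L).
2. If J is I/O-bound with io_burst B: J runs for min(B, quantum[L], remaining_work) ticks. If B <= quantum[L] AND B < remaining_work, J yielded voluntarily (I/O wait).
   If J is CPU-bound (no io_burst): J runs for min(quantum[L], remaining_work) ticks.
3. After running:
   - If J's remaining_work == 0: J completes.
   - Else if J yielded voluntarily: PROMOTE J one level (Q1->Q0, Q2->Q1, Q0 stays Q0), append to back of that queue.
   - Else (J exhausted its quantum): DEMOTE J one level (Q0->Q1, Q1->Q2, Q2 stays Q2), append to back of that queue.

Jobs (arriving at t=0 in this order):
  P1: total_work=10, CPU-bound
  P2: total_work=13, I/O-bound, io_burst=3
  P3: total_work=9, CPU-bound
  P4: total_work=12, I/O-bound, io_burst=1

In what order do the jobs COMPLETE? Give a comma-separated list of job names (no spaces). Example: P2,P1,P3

Answer: P4,P2,P1,P3

Derivation:
t=0-2: P1@Q0 runs 2, rem=8, quantum used, demote→Q1. Q0=[P2,P3,P4] Q1=[P1] Q2=[]
t=2-4: P2@Q0 runs 2, rem=11, quantum used, demote→Q1. Q0=[P3,P4] Q1=[P1,P2] Q2=[]
t=4-6: P3@Q0 runs 2, rem=7, quantum used, demote→Q1. Q0=[P4] Q1=[P1,P2,P3] Q2=[]
t=6-7: P4@Q0 runs 1, rem=11, I/O yield, promote→Q0. Q0=[P4] Q1=[P1,P2,P3] Q2=[]
t=7-8: P4@Q0 runs 1, rem=10, I/O yield, promote→Q0. Q0=[P4] Q1=[P1,P2,P3] Q2=[]
t=8-9: P4@Q0 runs 1, rem=9, I/O yield, promote→Q0. Q0=[P4] Q1=[P1,P2,P3] Q2=[]
t=9-10: P4@Q0 runs 1, rem=8, I/O yield, promote→Q0. Q0=[P4] Q1=[P1,P2,P3] Q2=[]
t=10-11: P4@Q0 runs 1, rem=7, I/O yield, promote→Q0. Q0=[P4] Q1=[P1,P2,P3] Q2=[]
t=11-12: P4@Q0 runs 1, rem=6, I/O yield, promote→Q0. Q0=[P4] Q1=[P1,P2,P3] Q2=[]
t=12-13: P4@Q0 runs 1, rem=5, I/O yield, promote→Q0. Q0=[P4] Q1=[P1,P2,P3] Q2=[]
t=13-14: P4@Q0 runs 1, rem=4, I/O yield, promote→Q0. Q0=[P4] Q1=[P1,P2,P3] Q2=[]
t=14-15: P4@Q0 runs 1, rem=3, I/O yield, promote→Q0. Q0=[P4] Q1=[P1,P2,P3] Q2=[]
t=15-16: P4@Q0 runs 1, rem=2, I/O yield, promote→Q0. Q0=[P4] Q1=[P1,P2,P3] Q2=[]
t=16-17: P4@Q0 runs 1, rem=1, I/O yield, promote→Q0. Q0=[P4] Q1=[P1,P2,P3] Q2=[]
t=17-18: P4@Q0 runs 1, rem=0, completes. Q0=[] Q1=[P1,P2,P3] Q2=[]
t=18-24: P1@Q1 runs 6, rem=2, quantum used, demote→Q2. Q0=[] Q1=[P2,P3] Q2=[P1]
t=24-27: P2@Q1 runs 3, rem=8, I/O yield, promote→Q0. Q0=[P2] Q1=[P3] Q2=[P1]
t=27-29: P2@Q0 runs 2, rem=6, quantum used, demote→Q1. Q0=[] Q1=[P3,P2] Q2=[P1]
t=29-35: P3@Q1 runs 6, rem=1, quantum used, demote→Q2. Q0=[] Q1=[P2] Q2=[P1,P3]
t=35-38: P2@Q1 runs 3, rem=3, I/O yield, promote→Q0. Q0=[P2] Q1=[] Q2=[P1,P3]
t=38-40: P2@Q0 runs 2, rem=1, quantum used, demote→Q1. Q0=[] Q1=[P2] Q2=[P1,P3]
t=40-41: P2@Q1 runs 1, rem=0, completes. Q0=[] Q1=[] Q2=[P1,P3]
t=41-43: P1@Q2 runs 2, rem=0, completes. Q0=[] Q1=[] Q2=[P3]
t=43-44: P3@Q2 runs 1, rem=0, completes. Q0=[] Q1=[] Q2=[]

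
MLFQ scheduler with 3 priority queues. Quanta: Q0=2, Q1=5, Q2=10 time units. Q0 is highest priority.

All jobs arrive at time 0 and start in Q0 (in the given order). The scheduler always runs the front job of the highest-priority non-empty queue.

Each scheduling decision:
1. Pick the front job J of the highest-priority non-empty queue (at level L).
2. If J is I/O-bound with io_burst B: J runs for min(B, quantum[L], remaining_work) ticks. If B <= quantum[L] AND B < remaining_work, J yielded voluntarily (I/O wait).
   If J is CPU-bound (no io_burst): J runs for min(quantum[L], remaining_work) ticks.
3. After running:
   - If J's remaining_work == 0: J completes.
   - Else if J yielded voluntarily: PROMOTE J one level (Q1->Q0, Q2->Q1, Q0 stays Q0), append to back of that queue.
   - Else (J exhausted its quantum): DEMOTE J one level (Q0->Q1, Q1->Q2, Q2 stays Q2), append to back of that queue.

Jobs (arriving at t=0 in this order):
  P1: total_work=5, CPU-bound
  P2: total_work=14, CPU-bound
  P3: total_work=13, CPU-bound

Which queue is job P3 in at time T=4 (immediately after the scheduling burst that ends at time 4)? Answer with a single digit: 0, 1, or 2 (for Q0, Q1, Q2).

t=0-2: P1@Q0 runs 2, rem=3, quantum used, demote→Q1. Q0=[P2,P3] Q1=[P1] Q2=[]
t=2-4: P2@Q0 runs 2, rem=12, quantum used, demote→Q1. Q0=[P3] Q1=[P1,P2] Q2=[]
t=4-6: P3@Q0 runs 2, rem=11, quantum used, demote→Q1. Q0=[] Q1=[P1,P2,P3] Q2=[]
t=6-9: P1@Q1 runs 3, rem=0, completes. Q0=[] Q1=[P2,P3] Q2=[]
t=9-14: P2@Q1 runs 5, rem=7, quantum used, demote→Q2. Q0=[] Q1=[P3] Q2=[P2]
t=14-19: P3@Q1 runs 5, rem=6, quantum used, demote→Q2. Q0=[] Q1=[] Q2=[P2,P3]
t=19-26: P2@Q2 runs 7, rem=0, completes. Q0=[] Q1=[] Q2=[P3]
t=26-32: P3@Q2 runs 6, rem=0, completes. Q0=[] Q1=[] Q2=[]

Answer: 0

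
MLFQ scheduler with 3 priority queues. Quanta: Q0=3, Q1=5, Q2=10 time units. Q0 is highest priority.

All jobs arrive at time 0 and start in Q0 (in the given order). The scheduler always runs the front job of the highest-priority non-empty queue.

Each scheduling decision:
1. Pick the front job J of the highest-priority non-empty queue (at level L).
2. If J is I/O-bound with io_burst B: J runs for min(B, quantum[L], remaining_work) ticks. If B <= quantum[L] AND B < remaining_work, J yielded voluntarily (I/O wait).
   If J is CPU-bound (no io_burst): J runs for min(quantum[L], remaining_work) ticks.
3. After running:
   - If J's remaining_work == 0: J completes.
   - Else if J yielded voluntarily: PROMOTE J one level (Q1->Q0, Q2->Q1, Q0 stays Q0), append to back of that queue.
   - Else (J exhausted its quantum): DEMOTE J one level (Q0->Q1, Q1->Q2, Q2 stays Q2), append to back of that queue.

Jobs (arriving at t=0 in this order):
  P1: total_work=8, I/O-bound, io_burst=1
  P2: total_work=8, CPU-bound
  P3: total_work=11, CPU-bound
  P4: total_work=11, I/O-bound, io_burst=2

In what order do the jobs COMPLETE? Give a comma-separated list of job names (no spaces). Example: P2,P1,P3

t=0-1: P1@Q0 runs 1, rem=7, I/O yield, promote→Q0. Q0=[P2,P3,P4,P1] Q1=[] Q2=[]
t=1-4: P2@Q0 runs 3, rem=5, quantum used, demote→Q1. Q0=[P3,P4,P1] Q1=[P2] Q2=[]
t=4-7: P3@Q0 runs 3, rem=8, quantum used, demote→Q1. Q0=[P4,P1] Q1=[P2,P3] Q2=[]
t=7-9: P4@Q0 runs 2, rem=9, I/O yield, promote→Q0. Q0=[P1,P4] Q1=[P2,P3] Q2=[]
t=9-10: P1@Q0 runs 1, rem=6, I/O yield, promote→Q0. Q0=[P4,P1] Q1=[P2,P3] Q2=[]
t=10-12: P4@Q0 runs 2, rem=7, I/O yield, promote→Q0. Q0=[P1,P4] Q1=[P2,P3] Q2=[]
t=12-13: P1@Q0 runs 1, rem=5, I/O yield, promote→Q0. Q0=[P4,P1] Q1=[P2,P3] Q2=[]
t=13-15: P4@Q0 runs 2, rem=5, I/O yield, promote→Q0. Q0=[P1,P4] Q1=[P2,P3] Q2=[]
t=15-16: P1@Q0 runs 1, rem=4, I/O yield, promote→Q0. Q0=[P4,P1] Q1=[P2,P3] Q2=[]
t=16-18: P4@Q0 runs 2, rem=3, I/O yield, promote→Q0. Q0=[P1,P4] Q1=[P2,P3] Q2=[]
t=18-19: P1@Q0 runs 1, rem=3, I/O yield, promote→Q0. Q0=[P4,P1] Q1=[P2,P3] Q2=[]
t=19-21: P4@Q0 runs 2, rem=1, I/O yield, promote→Q0. Q0=[P1,P4] Q1=[P2,P3] Q2=[]
t=21-22: P1@Q0 runs 1, rem=2, I/O yield, promote→Q0. Q0=[P4,P1] Q1=[P2,P3] Q2=[]
t=22-23: P4@Q0 runs 1, rem=0, completes. Q0=[P1] Q1=[P2,P3] Q2=[]
t=23-24: P1@Q0 runs 1, rem=1, I/O yield, promote→Q0. Q0=[P1] Q1=[P2,P3] Q2=[]
t=24-25: P1@Q0 runs 1, rem=0, completes. Q0=[] Q1=[P2,P3] Q2=[]
t=25-30: P2@Q1 runs 5, rem=0, completes. Q0=[] Q1=[P3] Q2=[]
t=30-35: P3@Q1 runs 5, rem=3, quantum used, demote→Q2. Q0=[] Q1=[] Q2=[P3]
t=35-38: P3@Q2 runs 3, rem=0, completes. Q0=[] Q1=[] Q2=[]

Answer: P4,P1,P2,P3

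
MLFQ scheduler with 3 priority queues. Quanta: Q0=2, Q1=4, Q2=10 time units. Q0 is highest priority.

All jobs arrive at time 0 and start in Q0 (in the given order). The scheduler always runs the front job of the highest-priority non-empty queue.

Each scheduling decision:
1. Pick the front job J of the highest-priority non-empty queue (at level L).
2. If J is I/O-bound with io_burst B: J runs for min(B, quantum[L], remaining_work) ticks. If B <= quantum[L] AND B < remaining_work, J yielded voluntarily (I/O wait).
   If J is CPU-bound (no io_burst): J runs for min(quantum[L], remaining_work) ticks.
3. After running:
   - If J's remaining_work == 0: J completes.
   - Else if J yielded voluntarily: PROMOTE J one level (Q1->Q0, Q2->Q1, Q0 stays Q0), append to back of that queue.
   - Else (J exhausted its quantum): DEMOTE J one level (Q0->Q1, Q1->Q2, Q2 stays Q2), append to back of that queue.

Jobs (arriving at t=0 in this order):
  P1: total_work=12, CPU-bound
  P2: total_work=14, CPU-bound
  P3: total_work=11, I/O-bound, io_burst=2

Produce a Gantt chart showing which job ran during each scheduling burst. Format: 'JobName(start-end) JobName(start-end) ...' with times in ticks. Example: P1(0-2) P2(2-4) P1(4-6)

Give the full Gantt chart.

Answer: P1(0-2) P2(2-4) P3(4-6) P3(6-8) P3(8-10) P3(10-12) P3(12-14) P3(14-15) P1(15-19) P2(19-23) P1(23-29) P2(29-37)

Derivation:
t=0-2: P1@Q0 runs 2, rem=10, quantum used, demote→Q1. Q0=[P2,P3] Q1=[P1] Q2=[]
t=2-4: P2@Q0 runs 2, rem=12, quantum used, demote→Q1. Q0=[P3] Q1=[P1,P2] Q2=[]
t=4-6: P3@Q0 runs 2, rem=9, I/O yield, promote→Q0. Q0=[P3] Q1=[P1,P2] Q2=[]
t=6-8: P3@Q0 runs 2, rem=7, I/O yield, promote→Q0. Q0=[P3] Q1=[P1,P2] Q2=[]
t=8-10: P3@Q0 runs 2, rem=5, I/O yield, promote→Q0. Q0=[P3] Q1=[P1,P2] Q2=[]
t=10-12: P3@Q0 runs 2, rem=3, I/O yield, promote→Q0. Q0=[P3] Q1=[P1,P2] Q2=[]
t=12-14: P3@Q0 runs 2, rem=1, I/O yield, promote→Q0. Q0=[P3] Q1=[P1,P2] Q2=[]
t=14-15: P3@Q0 runs 1, rem=0, completes. Q0=[] Q1=[P1,P2] Q2=[]
t=15-19: P1@Q1 runs 4, rem=6, quantum used, demote→Q2. Q0=[] Q1=[P2] Q2=[P1]
t=19-23: P2@Q1 runs 4, rem=8, quantum used, demote→Q2. Q0=[] Q1=[] Q2=[P1,P2]
t=23-29: P1@Q2 runs 6, rem=0, completes. Q0=[] Q1=[] Q2=[P2]
t=29-37: P2@Q2 runs 8, rem=0, completes. Q0=[] Q1=[] Q2=[]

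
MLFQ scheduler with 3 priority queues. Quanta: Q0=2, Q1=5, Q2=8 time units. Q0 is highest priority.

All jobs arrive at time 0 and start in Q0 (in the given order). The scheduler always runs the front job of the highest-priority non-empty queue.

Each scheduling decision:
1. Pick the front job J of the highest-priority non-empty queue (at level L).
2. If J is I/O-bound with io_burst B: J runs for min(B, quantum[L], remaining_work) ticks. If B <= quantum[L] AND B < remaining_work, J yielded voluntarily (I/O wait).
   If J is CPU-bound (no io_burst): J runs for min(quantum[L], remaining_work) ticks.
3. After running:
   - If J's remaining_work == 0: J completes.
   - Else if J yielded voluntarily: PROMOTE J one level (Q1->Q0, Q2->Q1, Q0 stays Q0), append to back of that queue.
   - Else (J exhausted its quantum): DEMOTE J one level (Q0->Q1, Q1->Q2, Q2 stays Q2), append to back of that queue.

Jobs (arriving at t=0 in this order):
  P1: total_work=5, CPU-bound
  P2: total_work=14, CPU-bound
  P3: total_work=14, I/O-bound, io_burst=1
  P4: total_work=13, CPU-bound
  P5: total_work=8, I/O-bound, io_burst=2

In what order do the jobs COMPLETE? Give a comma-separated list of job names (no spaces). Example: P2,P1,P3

t=0-2: P1@Q0 runs 2, rem=3, quantum used, demote→Q1. Q0=[P2,P3,P4,P5] Q1=[P1] Q2=[]
t=2-4: P2@Q0 runs 2, rem=12, quantum used, demote→Q1. Q0=[P3,P4,P5] Q1=[P1,P2] Q2=[]
t=4-5: P3@Q0 runs 1, rem=13, I/O yield, promote→Q0. Q0=[P4,P5,P3] Q1=[P1,P2] Q2=[]
t=5-7: P4@Q0 runs 2, rem=11, quantum used, demote→Q1. Q0=[P5,P3] Q1=[P1,P2,P4] Q2=[]
t=7-9: P5@Q0 runs 2, rem=6, I/O yield, promote→Q0. Q0=[P3,P5] Q1=[P1,P2,P4] Q2=[]
t=9-10: P3@Q0 runs 1, rem=12, I/O yield, promote→Q0. Q0=[P5,P3] Q1=[P1,P2,P4] Q2=[]
t=10-12: P5@Q0 runs 2, rem=4, I/O yield, promote→Q0. Q0=[P3,P5] Q1=[P1,P2,P4] Q2=[]
t=12-13: P3@Q0 runs 1, rem=11, I/O yield, promote→Q0. Q0=[P5,P3] Q1=[P1,P2,P4] Q2=[]
t=13-15: P5@Q0 runs 2, rem=2, I/O yield, promote→Q0. Q0=[P3,P5] Q1=[P1,P2,P4] Q2=[]
t=15-16: P3@Q0 runs 1, rem=10, I/O yield, promote→Q0. Q0=[P5,P3] Q1=[P1,P2,P4] Q2=[]
t=16-18: P5@Q0 runs 2, rem=0, completes. Q0=[P3] Q1=[P1,P2,P4] Q2=[]
t=18-19: P3@Q0 runs 1, rem=9, I/O yield, promote→Q0. Q0=[P3] Q1=[P1,P2,P4] Q2=[]
t=19-20: P3@Q0 runs 1, rem=8, I/O yield, promote→Q0. Q0=[P3] Q1=[P1,P2,P4] Q2=[]
t=20-21: P3@Q0 runs 1, rem=7, I/O yield, promote→Q0. Q0=[P3] Q1=[P1,P2,P4] Q2=[]
t=21-22: P3@Q0 runs 1, rem=6, I/O yield, promote→Q0. Q0=[P3] Q1=[P1,P2,P4] Q2=[]
t=22-23: P3@Q0 runs 1, rem=5, I/O yield, promote→Q0. Q0=[P3] Q1=[P1,P2,P4] Q2=[]
t=23-24: P3@Q0 runs 1, rem=4, I/O yield, promote→Q0. Q0=[P3] Q1=[P1,P2,P4] Q2=[]
t=24-25: P3@Q0 runs 1, rem=3, I/O yield, promote→Q0. Q0=[P3] Q1=[P1,P2,P4] Q2=[]
t=25-26: P3@Q0 runs 1, rem=2, I/O yield, promote→Q0. Q0=[P3] Q1=[P1,P2,P4] Q2=[]
t=26-27: P3@Q0 runs 1, rem=1, I/O yield, promote→Q0. Q0=[P3] Q1=[P1,P2,P4] Q2=[]
t=27-28: P3@Q0 runs 1, rem=0, completes. Q0=[] Q1=[P1,P2,P4] Q2=[]
t=28-31: P1@Q1 runs 3, rem=0, completes. Q0=[] Q1=[P2,P4] Q2=[]
t=31-36: P2@Q1 runs 5, rem=7, quantum used, demote→Q2. Q0=[] Q1=[P4] Q2=[P2]
t=36-41: P4@Q1 runs 5, rem=6, quantum used, demote→Q2. Q0=[] Q1=[] Q2=[P2,P4]
t=41-48: P2@Q2 runs 7, rem=0, completes. Q0=[] Q1=[] Q2=[P4]
t=48-54: P4@Q2 runs 6, rem=0, completes. Q0=[] Q1=[] Q2=[]

Answer: P5,P3,P1,P2,P4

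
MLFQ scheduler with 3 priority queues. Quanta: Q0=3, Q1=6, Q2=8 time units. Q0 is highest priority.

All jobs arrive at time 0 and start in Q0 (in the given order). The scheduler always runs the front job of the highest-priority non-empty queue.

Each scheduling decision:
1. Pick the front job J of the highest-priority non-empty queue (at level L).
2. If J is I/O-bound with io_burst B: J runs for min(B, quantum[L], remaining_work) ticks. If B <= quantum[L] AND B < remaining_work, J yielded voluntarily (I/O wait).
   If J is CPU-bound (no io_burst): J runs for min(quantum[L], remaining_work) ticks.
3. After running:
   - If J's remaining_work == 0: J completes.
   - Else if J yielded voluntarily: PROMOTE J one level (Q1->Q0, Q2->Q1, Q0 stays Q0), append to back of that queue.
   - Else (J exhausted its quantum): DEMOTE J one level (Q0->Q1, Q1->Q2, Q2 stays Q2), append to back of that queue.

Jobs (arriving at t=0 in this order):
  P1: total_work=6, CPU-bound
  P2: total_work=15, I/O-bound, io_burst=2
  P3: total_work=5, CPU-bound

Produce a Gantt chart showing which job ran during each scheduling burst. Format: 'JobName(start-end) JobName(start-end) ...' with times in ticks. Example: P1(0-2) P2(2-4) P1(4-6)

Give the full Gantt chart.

t=0-3: P1@Q0 runs 3, rem=3, quantum used, demote→Q1. Q0=[P2,P3] Q1=[P1] Q2=[]
t=3-5: P2@Q0 runs 2, rem=13, I/O yield, promote→Q0. Q0=[P3,P2] Q1=[P1] Q2=[]
t=5-8: P3@Q0 runs 3, rem=2, quantum used, demote→Q1. Q0=[P2] Q1=[P1,P3] Q2=[]
t=8-10: P2@Q0 runs 2, rem=11, I/O yield, promote→Q0. Q0=[P2] Q1=[P1,P3] Q2=[]
t=10-12: P2@Q0 runs 2, rem=9, I/O yield, promote→Q0. Q0=[P2] Q1=[P1,P3] Q2=[]
t=12-14: P2@Q0 runs 2, rem=7, I/O yield, promote→Q0. Q0=[P2] Q1=[P1,P3] Q2=[]
t=14-16: P2@Q0 runs 2, rem=5, I/O yield, promote→Q0. Q0=[P2] Q1=[P1,P3] Q2=[]
t=16-18: P2@Q0 runs 2, rem=3, I/O yield, promote→Q0. Q0=[P2] Q1=[P1,P3] Q2=[]
t=18-20: P2@Q0 runs 2, rem=1, I/O yield, promote→Q0. Q0=[P2] Q1=[P1,P3] Q2=[]
t=20-21: P2@Q0 runs 1, rem=0, completes. Q0=[] Q1=[P1,P3] Q2=[]
t=21-24: P1@Q1 runs 3, rem=0, completes. Q0=[] Q1=[P3] Q2=[]
t=24-26: P3@Q1 runs 2, rem=0, completes. Q0=[] Q1=[] Q2=[]

Answer: P1(0-3) P2(3-5) P3(5-8) P2(8-10) P2(10-12) P2(12-14) P2(14-16) P2(16-18) P2(18-20) P2(20-21) P1(21-24) P3(24-26)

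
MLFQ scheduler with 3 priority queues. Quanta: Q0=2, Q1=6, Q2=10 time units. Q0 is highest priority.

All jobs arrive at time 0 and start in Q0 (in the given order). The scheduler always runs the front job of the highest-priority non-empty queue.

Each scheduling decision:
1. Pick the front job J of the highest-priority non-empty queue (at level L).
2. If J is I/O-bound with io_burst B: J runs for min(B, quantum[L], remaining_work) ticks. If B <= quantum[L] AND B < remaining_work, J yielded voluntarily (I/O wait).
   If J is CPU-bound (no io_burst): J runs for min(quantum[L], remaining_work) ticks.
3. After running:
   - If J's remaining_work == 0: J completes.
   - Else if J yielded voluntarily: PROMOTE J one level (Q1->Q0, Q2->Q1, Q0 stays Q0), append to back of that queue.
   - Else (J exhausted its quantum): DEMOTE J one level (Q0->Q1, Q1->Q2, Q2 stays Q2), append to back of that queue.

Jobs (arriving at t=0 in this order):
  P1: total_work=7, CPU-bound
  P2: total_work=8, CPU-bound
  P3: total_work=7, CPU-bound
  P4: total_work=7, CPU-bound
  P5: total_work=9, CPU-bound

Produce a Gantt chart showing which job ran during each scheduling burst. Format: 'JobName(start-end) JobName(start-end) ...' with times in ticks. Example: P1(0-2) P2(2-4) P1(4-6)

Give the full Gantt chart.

t=0-2: P1@Q0 runs 2, rem=5, quantum used, demote→Q1. Q0=[P2,P3,P4,P5] Q1=[P1] Q2=[]
t=2-4: P2@Q0 runs 2, rem=6, quantum used, demote→Q1. Q0=[P3,P4,P5] Q1=[P1,P2] Q2=[]
t=4-6: P3@Q0 runs 2, rem=5, quantum used, demote→Q1. Q0=[P4,P5] Q1=[P1,P2,P3] Q2=[]
t=6-8: P4@Q0 runs 2, rem=5, quantum used, demote→Q1. Q0=[P5] Q1=[P1,P2,P3,P4] Q2=[]
t=8-10: P5@Q0 runs 2, rem=7, quantum used, demote→Q1. Q0=[] Q1=[P1,P2,P3,P4,P5] Q2=[]
t=10-15: P1@Q1 runs 5, rem=0, completes. Q0=[] Q1=[P2,P3,P4,P5] Q2=[]
t=15-21: P2@Q1 runs 6, rem=0, completes. Q0=[] Q1=[P3,P4,P5] Q2=[]
t=21-26: P3@Q1 runs 5, rem=0, completes. Q0=[] Q1=[P4,P5] Q2=[]
t=26-31: P4@Q1 runs 5, rem=0, completes. Q0=[] Q1=[P5] Q2=[]
t=31-37: P5@Q1 runs 6, rem=1, quantum used, demote→Q2. Q0=[] Q1=[] Q2=[P5]
t=37-38: P5@Q2 runs 1, rem=0, completes. Q0=[] Q1=[] Q2=[]

Answer: P1(0-2) P2(2-4) P3(4-6) P4(6-8) P5(8-10) P1(10-15) P2(15-21) P3(21-26) P4(26-31) P5(31-37) P5(37-38)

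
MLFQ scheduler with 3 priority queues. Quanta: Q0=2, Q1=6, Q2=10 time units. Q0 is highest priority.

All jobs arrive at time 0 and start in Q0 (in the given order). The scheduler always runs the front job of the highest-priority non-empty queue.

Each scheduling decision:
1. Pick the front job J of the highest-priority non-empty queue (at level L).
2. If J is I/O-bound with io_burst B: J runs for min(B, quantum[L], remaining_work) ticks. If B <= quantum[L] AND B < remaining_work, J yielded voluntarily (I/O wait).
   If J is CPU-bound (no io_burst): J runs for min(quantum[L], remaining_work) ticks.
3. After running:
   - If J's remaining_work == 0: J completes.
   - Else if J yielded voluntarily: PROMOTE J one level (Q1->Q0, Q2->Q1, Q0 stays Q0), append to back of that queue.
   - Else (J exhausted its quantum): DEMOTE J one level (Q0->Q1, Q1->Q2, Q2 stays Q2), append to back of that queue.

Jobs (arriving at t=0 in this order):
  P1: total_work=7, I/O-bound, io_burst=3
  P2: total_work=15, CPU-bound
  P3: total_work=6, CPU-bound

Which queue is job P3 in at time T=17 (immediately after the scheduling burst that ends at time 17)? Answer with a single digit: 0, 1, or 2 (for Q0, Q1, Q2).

Answer: 1

Derivation:
t=0-2: P1@Q0 runs 2, rem=5, quantum used, demote→Q1. Q0=[P2,P3] Q1=[P1] Q2=[]
t=2-4: P2@Q0 runs 2, rem=13, quantum used, demote→Q1. Q0=[P3] Q1=[P1,P2] Q2=[]
t=4-6: P3@Q0 runs 2, rem=4, quantum used, demote→Q1. Q0=[] Q1=[P1,P2,P3] Q2=[]
t=6-9: P1@Q1 runs 3, rem=2, I/O yield, promote→Q0. Q0=[P1] Q1=[P2,P3] Q2=[]
t=9-11: P1@Q0 runs 2, rem=0, completes. Q0=[] Q1=[P2,P3] Q2=[]
t=11-17: P2@Q1 runs 6, rem=7, quantum used, demote→Q2. Q0=[] Q1=[P3] Q2=[P2]
t=17-21: P3@Q1 runs 4, rem=0, completes. Q0=[] Q1=[] Q2=[P2]
t=21-28: P2@Q2 runs 7, rem=0, completes. Q0=[] Q1=[] Q2=[]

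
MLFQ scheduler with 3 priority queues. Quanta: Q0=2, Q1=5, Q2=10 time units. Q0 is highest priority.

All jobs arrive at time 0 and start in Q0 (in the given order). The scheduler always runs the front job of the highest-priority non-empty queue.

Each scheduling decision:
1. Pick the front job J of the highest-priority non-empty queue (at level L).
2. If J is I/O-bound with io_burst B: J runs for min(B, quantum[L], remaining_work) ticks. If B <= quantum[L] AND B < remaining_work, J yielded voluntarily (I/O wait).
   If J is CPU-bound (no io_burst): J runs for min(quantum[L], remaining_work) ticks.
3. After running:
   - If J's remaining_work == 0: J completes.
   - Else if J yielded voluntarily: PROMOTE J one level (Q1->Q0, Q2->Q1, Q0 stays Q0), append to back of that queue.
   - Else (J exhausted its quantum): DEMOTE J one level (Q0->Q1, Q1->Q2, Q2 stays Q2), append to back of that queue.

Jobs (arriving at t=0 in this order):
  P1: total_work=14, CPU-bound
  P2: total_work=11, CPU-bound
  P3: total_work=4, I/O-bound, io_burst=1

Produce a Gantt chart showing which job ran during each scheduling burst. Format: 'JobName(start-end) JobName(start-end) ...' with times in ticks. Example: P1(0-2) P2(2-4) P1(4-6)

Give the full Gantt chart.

t=0-2: P1@Q0 runs 2, rem=12, quantum used, demote→Q1. Q0=[P2,P3] Q1=[P1] Q2=[]
t=2-4: P2@Q0 runs 2, rem=9, quantum used, demote→Q1. Q0=[P3] Q1=[P1,P2] Q2=[]
t=4-5: P3@Q0 runs 1, rem=3, I/O yield, promote→Q0. Q0=[P3] Q1=[P1,P2] Q2=[]
t=5-6: P3@Q0 runs 1, rem=2, I/O yield, promote→Q0. Q0=[P3] Q1=[P1,P2] Q2=[]
t=6-7: P3@Q0 runs 1, rem=1, I/O yield, promote→Q0. Q0=[P3] Q1=[P1,P2] Q2=[]
t=7-8: P3@Q0 runs 1, rem=0, completes. Q0=[] Q1=[P1,P2] Q2=[]
t=8-13: P1@Q1 runs 5, rem=7, quantum used, demote→Q2. Q0=[] Q1=[P2] Q2=[P1]
t=13-18: P2@Q1 runs 5, rem=4, quantum used, demote→Q2. Q0=[] Q1=[] Q2=[P1,P2]
t=18-25: P1@Q2 runs 7, rem=0, completes. Q0=[] Q1=[] Q2=[P2]
t=25-29: P2@Q2 runs 4, rem=0, completes. Q0=[] Q1=[] Q2=[]

Answer: P1(0-2) P2(2-4) P3(4-5) P3(5-6) P3(6-7) P3(7-8) P1(8-13) P2(13-18) P1(18-25) P2(25-29)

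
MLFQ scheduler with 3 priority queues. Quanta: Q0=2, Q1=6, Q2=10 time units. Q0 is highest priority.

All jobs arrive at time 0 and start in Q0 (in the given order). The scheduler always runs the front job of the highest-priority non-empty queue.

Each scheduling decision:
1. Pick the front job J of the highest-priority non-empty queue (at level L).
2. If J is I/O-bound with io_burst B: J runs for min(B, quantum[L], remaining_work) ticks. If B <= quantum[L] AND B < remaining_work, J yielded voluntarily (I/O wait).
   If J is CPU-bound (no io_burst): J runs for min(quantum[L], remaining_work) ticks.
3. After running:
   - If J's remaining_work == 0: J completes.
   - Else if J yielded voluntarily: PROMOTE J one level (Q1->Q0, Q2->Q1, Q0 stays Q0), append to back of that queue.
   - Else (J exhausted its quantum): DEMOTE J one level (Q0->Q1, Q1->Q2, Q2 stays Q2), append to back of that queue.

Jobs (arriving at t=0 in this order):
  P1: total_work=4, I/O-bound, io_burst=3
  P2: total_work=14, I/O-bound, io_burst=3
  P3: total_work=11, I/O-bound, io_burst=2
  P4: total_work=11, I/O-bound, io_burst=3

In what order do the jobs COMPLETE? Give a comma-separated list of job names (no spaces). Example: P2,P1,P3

Answer: P3,P1,P4,P2

Derivation:
t=0-2: P1@Q0 runs 2, rem=2, quantum used, demote→Q1. Q0=[P2,P3,P4] Q1=[P1] Q2=[]
t=2-4: P2@Q0 runs 2, rem=12, quantum used, demote→Q1. Q0=[P3,P4] Q1=[P1,P2] Q2=[]
t=4-6: P3@Q0 runs 2, rem=9, I/O yield, promote→Q0. Q0=[P4,P3] Q1=[P1,P2] Q2=[]
t=6-8: P4@Q0 runs 2, rem=9, quantum used, demote→Q1. Q0=[P3] Q1=[P1,P2,P4] Q2=[]
t=8-10: P3@Q0 runs 2, rem=7, I/O yield, promote→Q0. Q0=[P3] Q1=[P1,P2,P4] Q2=[]
t=10-12: P3@Q0 runs 2, rem=5, I/O yield, promote→Q0. Q0=[P3] Q1=[P1,P2,P4] Q2=[]
t=12-14: P3@Q0 runs 2, rem=3, I/O yield, promote→Q0. Q0=[P3] Q1=[P1,P2,P4] Q2=[]
t=14-16: P3@Q0 runs 2, rem=1, I/O yield, promote→Q0. Q0=[P3] Q1=[P1,P2,P4] Q2=[]
t=16-17: P3@Q0 runs 1, rem=0, completes. Q0=[] Q1=[P1,P2,P4] Q2=[]
t=17-19: P1@Q1 runs 2, rem=0, completes. Q0=[] Q1=[P2,P4] Q2=[]
t=19-22: P2@Q1 runs 3, rem=9, I/O yield, promote→Q0. Q0=[P2] Q1=[P4] Q2=[]
t=22-24: P2@Q0 runs 2, rem=7, quantum used, demote→Q1. Q0=[] Q1=[P4,P2] Q2=[]
t=24-27: P4@Q1 runs 3, rem=6, I/O yield, promote→Q0. Q0=[P4] Q1=[P2] Q2=[]
t=27-29: P4@Q0 runs 2, rem=4, quantum used, demote→Q1. Q0=[] Q1=[P2,P4] Q2=[]
t=29-32: P2@Q1 runs 3, rem=4, I/O yield, promote→Q0. Q0=[P2] Q1=[P4] Q2=[]
t=32-34: P2@Q0 runs 2, rem=2, quantum used, demote→Q1. Q0=[] Q1=[P4,P2] Q2=[]
t=34-37: P4@Q1 runs 3, rem=1, I/O yield, promote→Q0. Q0=[P4] Q1=[P2] Q2=[]
t=37-38: P4@Q0 runs 1, rem=0, completes. Q0=[] Q1=[P2] Q2=[]
t=38-40: P2@Q1 runs 2, rem=0, completes. Q0=[] Q1=[] Q2=[]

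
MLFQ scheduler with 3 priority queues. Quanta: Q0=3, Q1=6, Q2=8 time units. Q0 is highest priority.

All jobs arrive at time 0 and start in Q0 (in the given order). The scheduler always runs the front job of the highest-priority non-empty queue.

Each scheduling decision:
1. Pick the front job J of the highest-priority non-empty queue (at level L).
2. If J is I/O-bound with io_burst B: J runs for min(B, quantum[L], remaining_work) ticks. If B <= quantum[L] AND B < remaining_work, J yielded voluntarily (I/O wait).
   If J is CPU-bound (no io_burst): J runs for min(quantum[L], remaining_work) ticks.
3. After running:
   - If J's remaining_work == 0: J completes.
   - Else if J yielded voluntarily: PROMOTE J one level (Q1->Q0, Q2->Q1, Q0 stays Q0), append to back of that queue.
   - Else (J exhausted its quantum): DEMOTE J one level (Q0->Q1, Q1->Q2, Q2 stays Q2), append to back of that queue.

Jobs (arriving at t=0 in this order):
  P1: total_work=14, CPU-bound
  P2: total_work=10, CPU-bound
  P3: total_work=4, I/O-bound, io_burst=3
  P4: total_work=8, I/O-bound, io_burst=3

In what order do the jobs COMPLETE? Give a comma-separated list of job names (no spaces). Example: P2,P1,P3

t=0-3: P1@Q0 runs 3, rem=11, quantum used, demote→Q1. Q0=[P2,P3,P4] Q1=[P1] Q2=[]
t=3-6: P2@Q0 runs 3, rem=7, quantum used, demote→Q1. Q0=[P3,P4] Q1=[P1,P2] Q2=[]
t=6-9: P3@Q0 runs 3, rem=1, I/O yield, promote→Q0. Q0=[P4,P3] Q1=[P1,P2] Q2=[]
t=9-12: P4@Q0 runs 3, rem=5, I/O yield, promote→Q0. Q0=[P3,P4] Q1=[P1,P2] Q2=[]
t=12-13: P3@Q0 runs 1, rem=0, completes. Q0=[P4] Q1=[P1,P2] Q2=[]
t=13-16: P4@Q0 runs 3, rem=2, I/O yield, promote→Q0. Q0=[P4] Q1=[P1,P2] Q2=[]
t=16-18: P4@Q0 runs 2, rem=0, completes. Q0=[] Q1=[P1,P2] Q2=[]
t=18-24: P1@Q1 runs 6, rem=5, quantum used, demote→Q2. Q0=[] Q1=[P2] Q2=[P1]
t=24-30: P2@Q1 runs 6, rem=1, quantum used, demote→Q2. Q0=[] Q1=[] Q2=[P1,P2]
t=30-35: P1@Q2 runs 5, rem=0, completes. Q0=[] Q1=[] Q2=[P2]
t=35-36: P2@Q2 runs 1, rem=0, completes. Q0=[] Q1=[] Q2=[]

Answer: P3,P4,P1,P2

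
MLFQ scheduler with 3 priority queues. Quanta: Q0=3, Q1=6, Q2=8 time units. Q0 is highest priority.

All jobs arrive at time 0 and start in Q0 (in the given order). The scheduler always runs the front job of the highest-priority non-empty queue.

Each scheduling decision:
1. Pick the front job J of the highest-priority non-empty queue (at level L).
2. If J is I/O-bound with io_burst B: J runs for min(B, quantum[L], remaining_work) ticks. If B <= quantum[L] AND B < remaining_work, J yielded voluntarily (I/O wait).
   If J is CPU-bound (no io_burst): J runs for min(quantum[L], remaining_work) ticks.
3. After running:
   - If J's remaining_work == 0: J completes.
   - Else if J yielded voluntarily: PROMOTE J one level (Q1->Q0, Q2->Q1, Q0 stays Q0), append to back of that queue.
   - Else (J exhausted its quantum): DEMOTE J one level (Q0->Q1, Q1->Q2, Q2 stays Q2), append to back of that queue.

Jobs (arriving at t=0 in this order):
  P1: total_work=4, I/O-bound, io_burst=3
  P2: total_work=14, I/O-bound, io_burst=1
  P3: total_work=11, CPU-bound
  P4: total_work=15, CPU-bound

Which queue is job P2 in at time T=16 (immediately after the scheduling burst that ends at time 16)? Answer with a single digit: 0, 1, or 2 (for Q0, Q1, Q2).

t=0-3: P1@Q0 runs 3, rem=1, I/O yield, promote→Q0. Q0=[P2,P3,P4,P1] Q1=[] Q2=[]
t=3-4: P2@Q0 runs 1, rem=13, I/O yield, promote→Q0. Q0=[P3,P4,P1,P2] Q1=[] Q2=[]
t=4-7: P3@Q0 runs 3, rem=8, quantum used, demote→Q1. Q0=[P4,P1,P2] Q1=[P3] Q2=[]
t=7-10: P4@Q0 runs 3, rem=12, quantum used, demote→Q1. Q0=[P1,P2] Q1=[P3,P4] Q2=[]
t=10-11: P1@Q0 runs 1, rem=0, completes. Q0=[P2] Q1=[P3,P4] Q2=[]
t=11-12: P2@Q0 runs 1, rem=12, I/O yield, promote→Q0. Q0=[P2] Q1=[P3,P4] Q2=[]
t=12-13: P2@Q0 runs 1, rem=11, I/O yield, promote→Q0. Q0=[P2] Q1=[P3,P4] Q2=[]
t=13-14: P2@Q0 runs 1, rem=10, I/O yield, promote→Q0. Q0=[P2] Q1=[P3,P4] Q2=[]
t=14-15: P2@Q0 runs 1, rem=9, I/O yield, promote→Q0. Q0=[P2] Q1=[P3,P4] Q2=[]
t=15-16: P2@Q0 runs 1, rem=8, I/O yield, promote→Q0. Q0=[P2] Q1=[P3,P4] Q2=[]
t=16-17: P2@Q0 runs 1, rem=7, I/O yield, promote→Q0. Q0=[P2] Q1=[P3,P4] Q2=[]
t=17-18: P2@Q0 runs 1, rem=6, I/O yield, promote→Q0. Q0=[P2] Q1=[P3,P4] Q2=[]
t=18-19: P2@Q0 runs 1, rem=5, I/O yield, promote→Q0. Q0=[P2] Q1=[P3,P4] Q2=[]
t=19-20: P2@Q0 runs 1, rem=4, I/O yield, promote→Q0. Q0=[P2] Q1=[P3,P4] Q2=[]
t=20-21: P2@Q0 runs 1, rem=3, I/O yield, promote→Q0. Q0=[P2] Q1=[P3,P4] Q2=[]
t=21-22: P2@Q0 runs 1, rem=2, I/O yield, promote→Q0. Q0=[P2] Q1=[P3,P4] Q2=[]
t=22-23: P2@Q0 runs 1, rem=1, I/O yield, promote→Q0. Q0=[P2] Q1=[P3,P4] Q2=[]
t=23-24: P2@Q0 runs 1, rem=0, completes. Q0=[] Q1=[P3,P4] Q2=[]
t=24-30: P3@Q1 runs 6, rem=2, quantum used, demote→Q2. Q0=[] Q1=[P4] Q2=[P3]
t=30-36: P4@Q1 runs 6, rem=6, quantum used, demote→Q2. Q0=[] Q1=[] Q2=[P3,P4]
t=36-38: P3@Q2 runs 2, rem=0, completes. Q0=[] Q1=[] Q2=[P4]
t=38-44: P4@Q2 runs 6, rem=0, completes. Q0=[] Q1=[] Q2=[]

Answer: 0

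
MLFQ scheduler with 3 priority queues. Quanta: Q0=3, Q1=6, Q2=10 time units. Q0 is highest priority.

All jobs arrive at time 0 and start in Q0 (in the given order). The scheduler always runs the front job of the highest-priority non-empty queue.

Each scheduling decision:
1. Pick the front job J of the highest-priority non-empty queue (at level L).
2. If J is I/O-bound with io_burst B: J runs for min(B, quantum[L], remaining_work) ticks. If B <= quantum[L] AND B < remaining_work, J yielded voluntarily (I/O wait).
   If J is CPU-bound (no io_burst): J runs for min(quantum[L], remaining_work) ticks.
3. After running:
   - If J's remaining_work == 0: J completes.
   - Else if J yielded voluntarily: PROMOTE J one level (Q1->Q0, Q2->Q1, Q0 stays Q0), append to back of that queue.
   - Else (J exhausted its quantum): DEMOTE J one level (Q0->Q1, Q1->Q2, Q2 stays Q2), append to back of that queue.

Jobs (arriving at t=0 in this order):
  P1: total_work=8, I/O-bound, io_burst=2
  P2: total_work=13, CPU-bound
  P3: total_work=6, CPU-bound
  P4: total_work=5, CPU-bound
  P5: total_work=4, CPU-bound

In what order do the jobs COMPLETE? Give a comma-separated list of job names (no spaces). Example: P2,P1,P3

Answer: P1,P3,P4,P5,P2

Derivation:
t=0-2: P1@Q0 runs 2, rem=6, I/O yield, promote→Q0. Q0=[P2,P3,P4,P5,P1] Q1=[] Q2=[]
t=2-5: P2@Q0 runs 3, rem=10, quantum used, demote→Q1. Q0=[P3,P4,P5,P1] Q1=[P2] Q2=[]
t=5-8: P3@Q0 runs 3, rem=3, quantum used, demote→Q1. Q0=[P4,P5,P1] Q1=[P2,P3] Q2=[]
t=8-11: P4@Q0 runs 3, rem=2, quantum used, demote→Q1. Q0=[P5,P1] Q1=[P2,P3,P4] Q2=[]
t=11-14: P5@Q0 runs 3, rem=1, quantum used, demote→Q1. Q0=[P1] Q1=[P2,P3,P4,P5] Q2=[]
t=14-16: P1@Q0 runs 2, rem=4, I/O yield, promote→Q0. Q0=[P1] Q1=[P2,P3,P4,P5] Q2=[]
t=16-18: P1@Q0 runs 2, rem=2, I/O yield, promote→Q0. Q0=[P1] Q1=[P2,P3,P4,P5] Q2=[]
t=18-20: P1@Q0 runs 2, rem=0, completes. Q0=[] Q1=[P2,P3,P4,P5] Q2=[]
t=20-26: P2@Q1 runs 6, rem=4, quantum used, demote→Q2. Q0=[] Q1=[P3,P4,P5] Q2=[P2]
t=26-29: P3@Q1 runs 3, rem=0, completes. Q0=[] Q1=[P4,P5] Q2=[P2]
t=29-31: P4@Q1 runs 2, rem=0, completes. Q0=[] Q1=[P5] Q2=[P2]
t=31-32: P5@Q1 runs 1, rem=0, completes. Q0=[] Q1=[] Q2=[P2]
t=32-36: P2@Q2 runs 4, rem=0, completes. Q0=[] Q1=[] Q2=[]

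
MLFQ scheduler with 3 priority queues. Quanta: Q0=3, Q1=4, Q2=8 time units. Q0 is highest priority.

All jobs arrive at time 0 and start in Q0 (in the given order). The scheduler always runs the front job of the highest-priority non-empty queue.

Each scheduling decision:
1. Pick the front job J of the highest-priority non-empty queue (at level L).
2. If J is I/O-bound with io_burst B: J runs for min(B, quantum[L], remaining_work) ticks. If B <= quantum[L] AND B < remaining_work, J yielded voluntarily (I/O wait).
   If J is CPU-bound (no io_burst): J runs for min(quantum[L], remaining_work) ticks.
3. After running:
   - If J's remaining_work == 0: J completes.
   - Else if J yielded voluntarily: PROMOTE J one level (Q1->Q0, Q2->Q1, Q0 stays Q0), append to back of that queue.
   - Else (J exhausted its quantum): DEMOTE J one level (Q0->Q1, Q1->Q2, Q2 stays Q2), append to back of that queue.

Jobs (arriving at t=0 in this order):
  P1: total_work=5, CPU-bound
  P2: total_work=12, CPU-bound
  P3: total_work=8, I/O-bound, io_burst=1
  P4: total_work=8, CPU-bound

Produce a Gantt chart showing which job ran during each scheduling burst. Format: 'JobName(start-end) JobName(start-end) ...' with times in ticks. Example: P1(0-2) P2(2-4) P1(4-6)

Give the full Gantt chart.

Answer: P1(0-3) P2(3-6) P3(6-7) P4(7-10) P3(10-11) P3(11-12) P3(12-13) P3(13-14) P3(14-15) P3(15-16) P3(16-17) P1(17-19) P2(19-23) P4(23-27) P2(27-32) P4(32-33)

Derivation:
t=0-3: P1@Q0 runs 3, rem=2, quantum used, demote→Q1. Q0=[P2,P3,P4] Q1=[P1] Q2=[]
t=3-6: P2@Q0 runs 3, rem=9, quantum used, demote→Q1. Q0=[P3,P4] Q1=[P1,P2] Q2=[]
t=6-7: P3@Q0 runs 1, rem=7, I/O yield, promote→Q0. Q0=[P4,P3] Q1=[P1,P2] Q2=[]
t=7-10: P4@Q0 runs 3, rem=5, quantum used, demote→Q1. Q0=[P3] Q1=[P1,P2,P4] Q2=[]
t=10-11: P3@Q0 runs 1, rem=6, I/O yield, promote→Q0. Q0=[P3] Q1=[P1,P2,P4] Q2=[]
t=11-12: P3@Q0 runs 1, rem=5, I/O yield, promote→Q0. Q0=[P3] Q1=[P1,P2,P4] Q2=[]
t=12-13: P3@Q0 runs 1, rem=4, I/O yield, promote→Q0. Q0=[P3] Q1=[P1,P2,P4] Q2=[]
t=13-14: P3@Q0 runs 1, rem=3, I/O yield, promote→Q0. Q0=[P3] Q1=[P1,P2,P4] Q2=[]
t=14-15: P3@Q0 runs 1, rem=2, I/O yield, promote→Q0. Q0=[P3] Q1=[P1,P2,P4] Q2=[]
t=15-16: P3@Q0 runs 1, rem=1, I/O yield, promote→Q0. Q0=[P3] Q1=[P1,P2,P4] Q2=[]
t=16-17: P3@Q0 runs 1, rem=0, completes. Q0=[] Q1=[P1,P2,P4] Q2=[]
t=17-19: P1@Q1 runs 2, rem=0, completes. Q0=[] Q1=[P2,P4] Q2=[]
t=19-23: P2@Q1 runs 4, rem=5, quantum used, demote→Q2. Q0=[] Q1=[P4] Q2=[P2]
t=23-27: P4@Q1 runs 4, rem=1, quantum used, demote→Q2. Q0=[] Q1=[] Q2=[P2,P4]
t=27-32: P2@Q2 runs 5, rem=0, completes. Q0=[] Q1=[] Q2=[P4]
t=32-33: P4@Q2 runs 1, rem=0, completes. Q0=[] Q1=[] Q2=[]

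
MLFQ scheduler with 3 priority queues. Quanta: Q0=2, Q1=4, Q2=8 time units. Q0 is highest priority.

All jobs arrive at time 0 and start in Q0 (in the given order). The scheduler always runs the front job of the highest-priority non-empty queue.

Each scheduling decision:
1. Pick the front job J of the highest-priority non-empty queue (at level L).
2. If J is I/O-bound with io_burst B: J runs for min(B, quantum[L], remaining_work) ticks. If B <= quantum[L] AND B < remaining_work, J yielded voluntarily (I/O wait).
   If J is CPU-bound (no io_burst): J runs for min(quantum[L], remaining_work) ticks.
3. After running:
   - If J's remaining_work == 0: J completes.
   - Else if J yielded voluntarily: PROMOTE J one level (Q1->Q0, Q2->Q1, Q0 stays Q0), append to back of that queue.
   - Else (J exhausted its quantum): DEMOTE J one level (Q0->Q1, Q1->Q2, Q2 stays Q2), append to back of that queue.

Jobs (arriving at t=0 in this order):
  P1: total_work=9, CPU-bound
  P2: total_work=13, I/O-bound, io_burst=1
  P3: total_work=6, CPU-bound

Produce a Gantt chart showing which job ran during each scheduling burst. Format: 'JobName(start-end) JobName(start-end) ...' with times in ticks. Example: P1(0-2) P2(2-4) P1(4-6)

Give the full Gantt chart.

t=0-2: P1@Q0 runs 2, rem=7, quantum used, demote→Q1. Q0=[P2,P3] Q1=[P1] Q2=[]
t=2-3: P2@Q0 runs 1, rem=12, I/O yield, promote→Q0. Q0=[P3,P2] Q1=[P1] Q2=[]
t=3-5: P3@Q0 runs 2, rem=4, quantum used, demote→Q1. Q0=[P2] Q1=[P1,P3] Q2=[]
t=5-6: P2@Q0 runs 1, rem=11, I/O yield, promote→Q0. Q0=[P2] Q1=[P1,P3] Q2=[]
t=6-7: P2@Q0 runs 1, rem=10, I/O yield, promote→Q0. Q0=[P2] Q1=[P1,P3] Q2=[]
t=7-8: P2@Q0 runs 1, rem=9, I/O yield, promote→Q0. Q0=[P2] Q1=[P1,P3] Q2=[]
t=8-9: P2@Q0 runs 1, rem=8, I/O yield, promote→Q0. Q0=[P2] Q1=[P1,P3] Q2=[]
t=9-10: P2@Q0 runs 1, rem=7, I/O yield, promote→Q0. Q0=[P2] Q1=[P1,P3] Q2=[]
t=10-11: P2@Q0 runs 1, rem=6, I/O yield, promote→Q0. Q0=[P2] Q1=[P1,P3] Q2=[]
t=11-12: P2@Q0 runs 1, rem=5, I/O yield, promote→Q0. Q0=[P2] Q1=[P1,P3] Q2=[]
t=12-13: P2@Q0 runs 1, rem=4, I/O yield, promote→Q0. Q0=[P2] Q1=[P1,P3] Q2=[]
t=13-14: P2@Q0 runs 1, rem=3, I/O yield, promote→Q0. Q0=[P2] Q1=[P1,P3] Q2=[]
t=14-15: P2@Q0 runs 1, rem=2, I/O yield, promote→Q0. Q0=[P2] Q1=[P1,P3] Q2=[]
t=15-16: P2@Q0 runs 1, rem=1, I/O yield, promote→Q0. Q0=[P2] Q1=[P1,P3] Q2=[]
t=16-17: P2@Q0 runs 1, rem=0, completes. Q0=[] Q1=[P1,P3] Q2=[]
t=17-21: P1@Q1 runs 4, rem=3, quantum used, demote→Q2. Q0=[] Q1=[P3] Q2=[P1]
t=21-25: P3@Q1 runs 4, rem=0, completes. Q0=[] Q1=[] Q2=[P1]
t=25-28: P1@Q2 runs 3, rem=0, completes. Q0=[] Q1=[] Q2=[]

Answer: P1(0-2) P2(2-3) P3(3-5) P2(5-6) P2(6-7) P2(7-8) P2(8-9) P2(9-10) P2(10-11) P2(11-12) P2(12-13) P2(13-14) P2(14-15) P2(15-16) P2(16-17) P1(17-21) P3(21-25) P1(25-28)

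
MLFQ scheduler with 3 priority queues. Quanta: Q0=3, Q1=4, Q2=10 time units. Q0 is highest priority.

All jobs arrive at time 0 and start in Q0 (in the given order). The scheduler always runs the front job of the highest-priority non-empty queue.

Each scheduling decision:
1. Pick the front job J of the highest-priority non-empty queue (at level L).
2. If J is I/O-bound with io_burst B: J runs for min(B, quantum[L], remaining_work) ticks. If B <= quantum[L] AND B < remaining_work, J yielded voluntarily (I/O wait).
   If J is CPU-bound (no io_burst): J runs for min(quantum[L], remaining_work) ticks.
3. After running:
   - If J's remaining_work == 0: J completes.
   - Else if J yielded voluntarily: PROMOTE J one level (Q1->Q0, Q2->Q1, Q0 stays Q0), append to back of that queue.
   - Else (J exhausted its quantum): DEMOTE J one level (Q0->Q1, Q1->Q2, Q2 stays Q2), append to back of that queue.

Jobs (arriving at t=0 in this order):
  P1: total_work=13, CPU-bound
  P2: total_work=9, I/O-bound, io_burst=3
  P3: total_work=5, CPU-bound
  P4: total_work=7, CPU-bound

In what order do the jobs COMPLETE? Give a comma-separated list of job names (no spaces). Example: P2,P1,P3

t=0-3: P1@Q0 runs 3, rem=10, quantum used, demote→Q1. Q0=[P2,P3,P4] Q1=[P1] Q2=[]
t=3-6: P2@Q0 runs 3, rem=6, I/O yield, promote→Q0. Q0=[P3,P4,P2] Q1=[P1] Q2=[]
t=6-9: P3@Q0 runs 3, rem=2, quantum used, demote→Q1. Q0=[P4,P2] Q1=[P1,P3] Q2=[]
t=9-12: P4@Q0 runs 3, rem=4, quantum used, demote→Q1. Q0=[P2] Q1=[P1,P3,P4] Q2=[]
t=12-15: P2@Q0 runs 3, rem=3, I/O yield, promote→Q0. Q0=[P2] Q1=[P1,P3,P4] Q2=[]
t=15-18: P2@Q0 runs 3, rem=0, completes. Q0=[] Q1=[P1,P3,P4] Q2=[]
t=18-22: P1@Q1 runs 4, rem=6, quantum used, demote→Q2. Q0=[] Q1=[P3,P4] Q2=[P1]
t=22-24: P3@Q1 runs 2, rem=0, completes. Q0=[] Q1=[P4] Q2=[P1]
t=24-28: P4@Q1 runs 4, rem=0, completes. Q0=[] Q1=[] Q2=[P1]
t=28-34: P1@Q2 runs 6, rem=0, completes. Q0=[] Q1=[] Q2=[]

Answer: P2,P3,P4,P1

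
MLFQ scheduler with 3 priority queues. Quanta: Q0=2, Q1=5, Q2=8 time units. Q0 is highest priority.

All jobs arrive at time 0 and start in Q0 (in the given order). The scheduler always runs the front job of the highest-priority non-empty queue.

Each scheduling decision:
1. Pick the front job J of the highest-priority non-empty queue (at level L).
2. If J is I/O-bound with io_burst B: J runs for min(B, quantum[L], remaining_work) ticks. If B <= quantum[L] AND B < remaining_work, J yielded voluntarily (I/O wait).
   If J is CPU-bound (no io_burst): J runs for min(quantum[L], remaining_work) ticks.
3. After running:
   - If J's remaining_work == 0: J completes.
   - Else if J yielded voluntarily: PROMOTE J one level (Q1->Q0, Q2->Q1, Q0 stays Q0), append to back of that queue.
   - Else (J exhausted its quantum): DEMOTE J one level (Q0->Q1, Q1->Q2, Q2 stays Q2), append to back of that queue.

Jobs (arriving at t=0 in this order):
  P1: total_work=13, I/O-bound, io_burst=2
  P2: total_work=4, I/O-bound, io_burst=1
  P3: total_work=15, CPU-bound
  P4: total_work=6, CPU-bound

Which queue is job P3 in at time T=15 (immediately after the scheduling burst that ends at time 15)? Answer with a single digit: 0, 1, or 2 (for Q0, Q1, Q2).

t=0-2: P1@Q0 runs 2, rem=11, I/O yield, promote→Q0. Q0=[P2,P3,P4,P1] Q1=[] Q2=[]
t=2-3: P2@Q0 runs 1, rem=3, I/O yield, promote→Q0. Q0=[P3,P4,P1,P2] Q1=[] Q2=[]
t=3-5: P3@Q0 runs 2, rem=13, quantum used, demote→Q1. Q0=[P4,P1,P2] Q1=[P3] Q2=[]
t=5-7: P4@Q0 runs 2, rem=4, quantum used, demote→Q1. Q0=[P1,P2] Q1=[P3,P4] Q2=[]
t=7-9: P1@Q0 runs 2, rem=9, I/O yield, promote→Q0. Q0=[P2,P1] Q1=[P3,P4] Q2=[]
t=9-10: P2@Q0 runs 1, rem=2, I/O yield, promote→Q0. Q0=[P1,P2] Q1=[P3,P4] Q2=[]
t=10-12: P1@Q0 runs 2, rem=7, I/O yield, promote→Q0. Q0=[P2,P1] Q1=[P3,P4] Q2=[]
t=12-13: P2@Q0 runs 1, rem=1, I/O yield, promote→Q0. Q0=[P1,P2] Q1=[P3,P4] Q2=[]
t=13-15: P1@Q0 runs 2, rem=5, I/O yield, promote→Q0. Q0=[P2,P1] Q1=[P3,P4] Q2=[]
t=15-16: P2@Q0 runs 1, rem=0, completes. Q0=[P1] Q1=[P3,P4] Q2=[]
t=16-18: P1@Q0 runs 2, rem=3, I/O yield, promote→Q0. Q0=[P1] Q1=[P3,P4] Q2=[]
t=18-20: P1@Q0 runs 2, rem=1, I/O yield, promote→Q0. Q0=[P1] Q1=[P3,P4] Q2=[]
t=20-21: P1@Q0 runs 1, rem=0, completes. Q0=[] Q1=[P3,P4] Q2=[]
t=21-26: P3@Q1 runs 5, rem=8, quantum used, demote→Q2. Q0=[] Q1=[P4] Q2=[P3]
t=26-30: P4@Q1 runs 4, rem=0, completes. Q0=[] Q1=[] Q2=[P3]
t=30-38: P3@Q2 runs 8, rem=0, completes. Q0=[] Q1=[] Q2=[]

Answer: 1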